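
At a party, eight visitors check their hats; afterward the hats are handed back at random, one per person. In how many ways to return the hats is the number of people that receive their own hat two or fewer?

37085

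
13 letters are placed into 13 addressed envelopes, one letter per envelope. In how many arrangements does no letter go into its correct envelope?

The number of derangements of 13 is !13 = Σ_{k=0}^{13} (-1)^k·13!/k!
= 13! - 13!/1! + 13!/2! - 13!/3! + 13!/4! - 13!/5! + 13!/6! - 13!/7! + 13!/8! - 13!/9! + 13!/10! - 13!/11! + 13!/12! - 13!/13!
= 6227020800 - 6227020800 + 3113510400 - 1037836800 + 259459200 - 51891840 + 8648640 - 1235520 + 154440 - 17160 + 1716 - 156 + 13 - 1
= 2290792932

2290792932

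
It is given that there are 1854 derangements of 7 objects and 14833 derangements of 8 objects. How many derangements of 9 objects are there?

D_9 = (9-1)·(D_8 + D_7) = 8·(14833 + 1854) = 8·16687 = 133496.

133496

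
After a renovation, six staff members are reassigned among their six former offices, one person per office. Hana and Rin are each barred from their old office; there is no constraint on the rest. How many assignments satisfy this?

504

Let A_j be the event that the j-th constrained one is fixed. By inclusion-exclusion over the 2 events:
Σ_{j=0}^{2} (-1)^j C(2,j)(6-j)!
= C(2,0)·6! - C(2,1)·5! + C(2,2)·4!
= 720 - 240 + 24
= 504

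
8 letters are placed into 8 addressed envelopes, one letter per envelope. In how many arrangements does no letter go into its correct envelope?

14833

Use !n = n·!(n-1) + (-1)^n.
!8 = 8·1854 + 1 = 14833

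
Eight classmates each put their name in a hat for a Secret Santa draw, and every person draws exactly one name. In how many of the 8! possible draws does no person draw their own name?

14833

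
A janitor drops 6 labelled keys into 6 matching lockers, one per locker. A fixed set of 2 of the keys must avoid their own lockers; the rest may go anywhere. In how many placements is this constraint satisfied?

Inclusion-exclusion on the 2 forbidden self-matches:
Σ_{j=0}^{2} (-1)^j C(2,j)(6-j)!
= C(2,0)·6! - C(2,1)·5! + C(2,2)·4!
= 720 - 240 + 24
= 504

504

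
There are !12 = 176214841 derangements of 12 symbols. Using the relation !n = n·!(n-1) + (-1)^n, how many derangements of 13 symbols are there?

2290792932

!13 = 13·176214841 - 1 = 2290792932.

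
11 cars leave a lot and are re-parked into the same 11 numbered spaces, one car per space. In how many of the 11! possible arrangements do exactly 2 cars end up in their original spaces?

Choose which 2 of the 11 are fixed: C(11,2) = 55.
The other 9 form a derangement: !9 = 133496.
Total: 55 × 133496 = 7342280.

7342280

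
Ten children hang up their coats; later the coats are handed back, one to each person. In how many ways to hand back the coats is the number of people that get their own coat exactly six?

1890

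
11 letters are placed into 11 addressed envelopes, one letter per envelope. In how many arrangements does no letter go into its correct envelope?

14684570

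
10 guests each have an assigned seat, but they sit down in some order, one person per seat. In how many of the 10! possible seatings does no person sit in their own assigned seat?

1334961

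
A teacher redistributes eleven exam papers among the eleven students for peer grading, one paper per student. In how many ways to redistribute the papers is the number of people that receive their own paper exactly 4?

Pick the 4 fixed positions: C(11,4) = 330 ways.
The other 7 form a derangement: !7 = 1854.
Total: 330 × 1854 = 611820.

611820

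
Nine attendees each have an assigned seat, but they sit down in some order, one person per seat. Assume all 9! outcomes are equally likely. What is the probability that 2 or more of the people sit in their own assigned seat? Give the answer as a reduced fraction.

95887/362880

Favorable outcomes: Σ_{i≥2} C(9,i)·!(9-i) = 36·1854 + 84·265 + 126·44 + 126·9 + 84·2 + 36·1 + 9·0 + 1·1 = 95887.
Total outcomes: 9! = 362880.
Probability = 95887/362880 = 95887/362880.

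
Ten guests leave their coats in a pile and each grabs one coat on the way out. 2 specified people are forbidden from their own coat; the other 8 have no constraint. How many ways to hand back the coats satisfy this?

Let A_j be the event that the j-th constrained one is fixed. By inclusion-exclusion over the 2 events:
Σ_{j=0}^{2} (-1)^j C(2,j)(10-j)!
= C(2,0)·10! - C(2,1)·9! + C(2,2)·8!
= 3628800 - 725760 + 40320
= 2943360

2943360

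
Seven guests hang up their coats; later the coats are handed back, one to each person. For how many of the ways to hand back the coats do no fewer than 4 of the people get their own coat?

# with exactly i fixed is C(7,i)·!(7-i); sum over i=4..7:
  i=4: C(7,4)·!3 = 35·2 = 70
  i=5: C(7,5)·!2 = 21·1 = 21
  i=6: C(7,6)·!1 = 7·0 = 0
  i=7: C(7,7)·!0 = 1·1 = 1
Total = 92.

92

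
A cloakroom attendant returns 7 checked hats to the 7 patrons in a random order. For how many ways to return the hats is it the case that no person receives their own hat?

1854

Recurrence: !7 = 6·(!6 + !5).
!7 = 6·(265 + 44) = 6·309 = 1854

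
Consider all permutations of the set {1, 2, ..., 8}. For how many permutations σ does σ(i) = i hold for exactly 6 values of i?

Pick the 6 fixed positions: C(8,6) = 28 ways.
The remaining 2 must be deranged: !2 = 1.
Total: 28 × 1 = 28.

28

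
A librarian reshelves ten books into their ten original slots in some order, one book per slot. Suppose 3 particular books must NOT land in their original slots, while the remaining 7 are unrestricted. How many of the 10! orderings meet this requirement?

2656080

Let A_j be the event that the j-th constrained one is fixed. By inclusion-exclusion over the 3 events:
Σ_{j=0}^{3} (-1)^j C(3,j)(10-j)!
= C(3,0)·10! - C(3,1)·9! + C(3,2)·8! - C(3,3)·7!
= 3628800 - 1088640 + 120960 - 5040
= 2656080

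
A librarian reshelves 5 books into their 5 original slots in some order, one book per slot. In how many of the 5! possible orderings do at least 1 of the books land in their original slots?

# with exactly i fixed is C(5,i)·!(5-i); sum over i=1..5:
  i=1: C(5,1)·!4 = 5·9 = 45
  i=2: C(5,2)·!3 = 10·2 = 20
  i=3: C(5,3)·!2 = 10·1 = 10
  i=4: C(5,4)·!1 = 5·0 = 0
  i=5: C(5,5)·!0 = 1·1 = 1
Total = 76.

76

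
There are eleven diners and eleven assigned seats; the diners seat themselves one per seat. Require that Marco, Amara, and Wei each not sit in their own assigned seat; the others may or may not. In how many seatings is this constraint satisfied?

Inclusion-exclusion on the 3 forbidden self-matches:
Σ_{j=0}^{3} (-1)^j C(3,j)(11-j)!
= C(3,0)·11! - C(3,1)·10! + C(3,2)·9! - C(3,3)·8!
= 39916800 - 10886400 + 1088640 - 40320
= 30078720

30078720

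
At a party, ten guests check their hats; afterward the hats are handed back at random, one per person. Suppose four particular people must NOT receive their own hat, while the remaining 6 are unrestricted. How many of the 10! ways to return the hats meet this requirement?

Inclusion-exclusion on the 4 forbidden self-matches:
Σ_{j=0}^{4} (-1)^j C(4,j)(10-j)!
= C(4,0)·10! - C(4,1)·9! + C(4,2)·8! - C(4,3)·7! + C(4,4)·6!
= 3628800 - 1451520 + 241920 - 20160 + 720
= 2399760

2399760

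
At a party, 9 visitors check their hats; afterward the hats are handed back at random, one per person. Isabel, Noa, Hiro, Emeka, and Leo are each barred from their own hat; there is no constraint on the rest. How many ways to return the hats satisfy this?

Inclusion-exclusion on the 5 forbidden self-matches:
Σ_{j=0}^{5} (-1)^j C(5,j)(9-j)!
= C(5,0)·9! - C(5,1)·8! + C(5,2)·7! - C(5,3)·6! + C(5,4)·5! - C(5,5)·4!
= 362880 - 201600 + 50400 - 7200 + 600 - 24
= 205056

205056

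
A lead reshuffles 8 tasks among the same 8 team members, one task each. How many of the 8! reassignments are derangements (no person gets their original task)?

Use !n = n·!(n-1) + (-1)^n.
!8 = 8·1854 + 1 = 14833

14833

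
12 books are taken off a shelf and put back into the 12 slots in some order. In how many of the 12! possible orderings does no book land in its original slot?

!12 is the nearest integer to 12!/e.
12! = 479001600, and 479001600/e ≈ 176214840.93, so !12 = 176214841.

176214841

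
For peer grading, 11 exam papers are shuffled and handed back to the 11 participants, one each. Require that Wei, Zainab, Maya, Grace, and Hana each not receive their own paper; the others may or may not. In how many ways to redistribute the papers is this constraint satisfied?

25022880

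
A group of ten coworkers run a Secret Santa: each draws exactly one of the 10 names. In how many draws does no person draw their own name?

1334961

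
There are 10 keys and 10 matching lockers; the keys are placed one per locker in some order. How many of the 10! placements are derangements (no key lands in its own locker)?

1334961

The number of derangements of 10 is !10 = Σ_{k=0}^{10} (-1)^k·10!/k!
= 10! - 10!/1! + 10!/2! - 10!/3! + 10!/4! - 10!/5! + 10!/6! - 10!/7! + 10!/8! - 10!/9! + 10!/10!
= 3628800 - 3628800 + 1814400 - 604800 + 151200 - 30240 + 5040 - 720 + 90 - 10 + 1
= 1334961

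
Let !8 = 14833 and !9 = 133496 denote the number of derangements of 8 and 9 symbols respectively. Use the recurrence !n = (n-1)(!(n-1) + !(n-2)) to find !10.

1334961

!10 = (10-1)·(!9 + !8) = 9·(133496 + 14833) = 9·148329 = 1334961.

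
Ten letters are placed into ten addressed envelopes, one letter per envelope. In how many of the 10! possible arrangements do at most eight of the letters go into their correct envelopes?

3628799

Sum C(10,i)·!(10-i) for i = 0..8:
  i=0: C(10,0)·!10 = 1·1334961 = 1334961
  i=1: C(10,1)·!9 = 10·133496 = 1334960
  i=2: C(10,2)·!8 = 45·14833 = 667485
  i=3: C(10,3)·!7 = 120·1854 = 222480
  i=4: C(10,4)·!6 = 210·265 = 55650
  i=5: C(10,5)·!5 = 252·44 = 11088
  i=6: C(10,6)·!4 = 210·9 = 1890
  i=7: C(10,7)·!3 = 120·2 = 240
  i=8: C(10,8)·!2 = 45·1 = 45
Total = 3628799.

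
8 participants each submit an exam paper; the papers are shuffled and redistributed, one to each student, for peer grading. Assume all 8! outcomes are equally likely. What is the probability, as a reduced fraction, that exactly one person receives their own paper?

103/280

Favorable outcomes: C(8,1)·!7 = 8·1854 = 14832.
Total outcomes: 8! = 40320.
Probability = 14832/40320 = 103/280.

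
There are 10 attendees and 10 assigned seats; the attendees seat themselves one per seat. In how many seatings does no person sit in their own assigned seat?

1334961

!10 is the nearest integer to 10!/e.
10! = 3628800, and 3628800/e ≈ 1334960.92, so !10 = 1334961.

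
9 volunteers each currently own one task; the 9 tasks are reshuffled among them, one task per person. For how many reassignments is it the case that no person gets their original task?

133496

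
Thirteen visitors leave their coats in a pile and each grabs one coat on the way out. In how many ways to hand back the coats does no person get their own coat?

2290792932

The subfactorial !13 = [13!/e] (nearest integer).
13! = 6227020800, and 6227020800/e ≈ 2290792932.07, so !13 = 2290792932.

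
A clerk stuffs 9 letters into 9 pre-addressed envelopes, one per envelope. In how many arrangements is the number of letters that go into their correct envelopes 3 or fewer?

355997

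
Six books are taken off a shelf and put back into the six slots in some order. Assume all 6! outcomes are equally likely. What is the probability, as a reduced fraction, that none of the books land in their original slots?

Favorable outcomes: !6 = 265.
Total outcomes: 6! = 720.
Probability = 265/720 = 53/144.

53/144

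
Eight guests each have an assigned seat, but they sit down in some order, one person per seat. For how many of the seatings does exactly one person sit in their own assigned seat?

14832

Pick the single fixed position: C(8,1) = 8 ways.
The remaining 7 must be deranged: !7 = 1854.
Total: 8 × 1854 = 14832.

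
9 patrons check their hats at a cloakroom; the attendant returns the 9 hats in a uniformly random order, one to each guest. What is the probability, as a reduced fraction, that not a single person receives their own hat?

16687/45360

Favorable outcomes: !9 = 133496.
Total outcomes: 9! = 362880.
Probability = 133496/362880 = 16687/45360.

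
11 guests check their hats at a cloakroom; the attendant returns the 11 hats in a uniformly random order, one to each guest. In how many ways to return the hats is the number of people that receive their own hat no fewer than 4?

757934

Sum C(11,i)·!(11-i) for i = 4..11:
  i=4: C(11,4)·!7 = 330·1854 = 611820
  i=5: C(11,5)·!6 = 462·265 = 122430
  i=6: C(11,6)·!5 = 462·44 = 20328
  i=7: C(11,7)·!4 = 330·9 = 2970
  i=8: C(11,8)·!3 = 165·2 = 330
  i=9: C(11,9)·!2 = 55·1 = 55
  i=10: C(11,10)·!1 = 11·0 = 0
  i=11: C(11,11)·!0 = 1·1 = 1
Total = 757934.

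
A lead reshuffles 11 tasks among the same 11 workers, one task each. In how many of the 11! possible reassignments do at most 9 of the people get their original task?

39916799

# with exactly i fixed is C(11,i)·!(11-i); sum over i=0..9:
  i=0: C(11,0)·!11 = 1·14684570 = 14684570
  i=1: C(11,1)·!10 = 11·1334961 = 14684571
  i=2: C(11,2)·!9 = 55·133496 = 7342280
  i=3: C(11,3)·!8 = 165·14833 = 2447445
  i=4: C(11,4)·!7 = 330·1854 = 611820
  i=5: C(11,5)·!6 = 462·265 = 122430
  i=6: C(11,6)·!5 = 462·44 = 20328
  i=7: C(11,7)·!4 = 330·9 = 2970
  i=8: C(11,8)·!3 = 165·2 = 330
  i=9: C(11,9)·!2 = 55·1 = 55
Total = 39916799.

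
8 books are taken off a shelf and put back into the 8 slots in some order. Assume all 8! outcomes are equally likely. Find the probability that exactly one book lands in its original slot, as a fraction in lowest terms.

Favorable outcomes: C(8,1)·!7 = 8·1854 = 14832.
Total outcomes: 8! = 40320.
Probability = 14832/40320 = 103/280.

103/280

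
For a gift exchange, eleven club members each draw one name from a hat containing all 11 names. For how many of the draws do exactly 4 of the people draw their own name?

Pick the 4 fixed positions: C(11,4) = 330 ways.
The other 7 form a derangement: !7 = 1854.
Total: 330 × 1854 = 611820.

611820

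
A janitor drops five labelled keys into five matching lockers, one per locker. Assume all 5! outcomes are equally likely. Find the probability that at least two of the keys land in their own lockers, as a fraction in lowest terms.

31/120

Favorable outcomes: Σ_{i≥2} C(5,i)·!(5-i) = 10·2 + 10·1 + 5·0 + 1·1 = 31.
Total outcomes: 5! = 120.
Probability = 31/120 = 31/120.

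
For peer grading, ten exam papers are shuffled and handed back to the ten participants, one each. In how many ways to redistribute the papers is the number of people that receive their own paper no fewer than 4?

Sum C(10,i)·!(10-i) for i = 4..10:
  i=4: C(10,4)·!6 = 210·265 = 55650
  i=5: C(10,5)·!5 = 252·44 = 11088
  i=6: C(10,6)·!4 = 210·9 = 1890
  i=7: C(10,7)·!3 = 120·2 = 240
  i=8: C(10,8)·!2 = 45·1 = 45
  i=9: C(10,9)·!1 = 10·0 = 0
  i=10: C(10,10)·!0 = 1·1 = 1
Total = 68914.

68914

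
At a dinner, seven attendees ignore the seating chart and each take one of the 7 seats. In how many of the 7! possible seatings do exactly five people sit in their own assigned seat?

Pick the 5 fixed positions: C(7,5) = 21 ways.
The remaining 2 must be deranged: !2 = 1.
Total: 21 × 1 = 21.

21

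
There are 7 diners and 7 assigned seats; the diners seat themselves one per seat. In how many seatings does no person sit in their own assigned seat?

1854

The subfactorial !7 = [7!/e] (nearest integer).
7! = 5040, and 5040/e ≈ 1854.11, so !7 = 1854.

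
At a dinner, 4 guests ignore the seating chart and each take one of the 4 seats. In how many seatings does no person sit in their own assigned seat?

9

!4 is the nearest integer to 4!/e.
4! = 24, and 24/e ≈ 8.83, so !4 = 9.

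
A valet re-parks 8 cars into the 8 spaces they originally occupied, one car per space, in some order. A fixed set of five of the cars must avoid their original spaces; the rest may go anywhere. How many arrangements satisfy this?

21234

Let A_j be the event that the j-th constrained one is fixed. By inclusion-exclusion over the 5 events:
Σ_{j=0}^{5} (-1)^j C(5,j)(8-j)!
= C(5,0)·8! - C(5,1)·7! + C(5,2)·6! - C(5,3)·5! + C(5,4)·4! - C(5,5)·3!
= 40320 - 25200 + 7200 - 1200 + 120 - 6
= 21234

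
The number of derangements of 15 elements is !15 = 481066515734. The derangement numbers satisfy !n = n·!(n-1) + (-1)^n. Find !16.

7697064251745

!16 = 16·481066515734 + 1 = 7697064251745.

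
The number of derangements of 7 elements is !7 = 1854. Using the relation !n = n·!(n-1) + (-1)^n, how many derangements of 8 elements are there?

!8 = 8·1854 + 1 = 14833.

14833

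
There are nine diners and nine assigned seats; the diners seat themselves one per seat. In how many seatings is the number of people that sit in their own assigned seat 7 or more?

37

# with exactly i fixed is C(9,i)·!(9-i); sum over i=7..9:
  i=7: C(9,7)·!2 = 36·1 = 36
  i=8: C(9,8)·!1 = 9·0 = 0
  i=9: C(9,9)·!0 = 1·1 = 1
Total = 37.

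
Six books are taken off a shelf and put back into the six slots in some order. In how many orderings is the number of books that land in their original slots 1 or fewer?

# with exactly i fixed is C(6,i)·!(6-i); sum over i=0..1:
  i=0: C(6,0)·!6 = 1·265 = 265
  i=1: C(6,1)·!5 = 6·44 = 264
Total = 529.

529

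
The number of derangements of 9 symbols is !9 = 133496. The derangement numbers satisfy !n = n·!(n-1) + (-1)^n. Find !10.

1334961

!10 = 10·133496 + 1 = 1334961.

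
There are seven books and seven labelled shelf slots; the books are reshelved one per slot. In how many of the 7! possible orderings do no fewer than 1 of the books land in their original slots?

# with exactly i fixed is C(7,i)·!(7-i); sum over i=1..7:
  i=1: C(7,1)·!6 = 7·265 = 1855
  i=2: C(7,2)·!5 = 21·44 = 924
  i=3: C(7,3)·!4 = 35·9 = 315
  i=4: C(7,4)·!3 = 35·2 = 70
  i=5: C(7,5)·!2 = 21·1 = 21
  i=6: C(7,6)·!1 = 7·0 = 0
  i=7: C(7,7)·!0 = 1·1 = 1
Total = 3186.

3186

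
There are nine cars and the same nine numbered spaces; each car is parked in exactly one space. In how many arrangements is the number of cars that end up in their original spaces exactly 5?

Pick the 5 fixed positions: C(9,5) = 126 ways.
The remaining 4 must be deranged: !4 = 9.
Total: 126 × 9 = 1134.

1134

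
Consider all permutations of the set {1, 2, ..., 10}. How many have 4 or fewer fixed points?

3615536

Sum C(10,i)·!(10-i) for i = 0..4:
  i=0: C(10,0)·!10 = 1·1334961 = 1334961
  i=1: C(10,1)·!9 = 10·133496 = 1334960
  i=2: C(10,2)·!8 = 45·14833 = 667485
  i=3: C(10,3)·!7 = 120·1854 = 222480
  i=4: C(10,4)·!6 = 210·265 = 55650
Total = 3615536.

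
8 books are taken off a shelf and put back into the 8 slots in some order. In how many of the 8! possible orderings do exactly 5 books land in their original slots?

Pick the 5 fixed positions: C(8,5) = 56 ways.
The other 3 form a derangement: !3 = 2.
Total: 56 × 2 = 112.

112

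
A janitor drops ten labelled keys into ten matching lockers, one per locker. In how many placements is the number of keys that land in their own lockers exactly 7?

240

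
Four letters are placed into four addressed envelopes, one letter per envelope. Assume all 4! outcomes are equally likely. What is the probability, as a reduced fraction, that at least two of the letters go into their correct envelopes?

Favorable outcomes: Σ_{i≥2} C(4,i)·!(4-i) = 6·1 + 4·0 + 1·1 = 7.
Total outcomes: 4! = 24.
Probability = 7/24 = 7/24.

7/24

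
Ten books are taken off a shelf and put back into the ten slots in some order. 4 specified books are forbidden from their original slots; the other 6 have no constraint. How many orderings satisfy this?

Inclusion-exclusion on the 4 forbidden self-matches:
Σ_{j=0}^{4} (-1)^j C(4,j)(10-j)!
= C(4,0)·10! - C(4,1)·9! + C(4,2)·8! - C(4,3)·7! + C(4,4)·6!
= 3628800 - 1451520 + 241920 - 20160 + 720
= 2399760

2399760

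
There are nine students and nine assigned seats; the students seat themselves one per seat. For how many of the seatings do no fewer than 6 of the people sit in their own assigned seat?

205

Sum C(9,i)·!(9-i) for i = 6..9:
  i=6: C(9,6)·!3 = 84·2 = 168
  i=7: C(9,7)·!2 = 36·1 = 36
  i=8: C(9,8)·!1 = 9·0 = 0
  i=9: C(9,9)·!0 = 1·1 = 1
Total = 205.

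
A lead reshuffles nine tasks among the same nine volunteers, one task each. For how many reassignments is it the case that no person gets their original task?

133496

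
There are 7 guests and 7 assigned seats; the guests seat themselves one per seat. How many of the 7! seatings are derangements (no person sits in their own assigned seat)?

1854

Recurrence: !7 = 6·(!6 + !5).
!7 = 6·(265 + 44) = 6·309 = 1854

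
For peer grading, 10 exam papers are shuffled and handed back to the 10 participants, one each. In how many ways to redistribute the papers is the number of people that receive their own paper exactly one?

1334960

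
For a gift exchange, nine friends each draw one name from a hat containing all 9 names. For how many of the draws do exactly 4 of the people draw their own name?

5544

Choose which 4 of the 9 are fixed: C(9,4) = 126.
The remaining 5 must be deranged: !5 = 44.
Total: 126 × 44 = 5544.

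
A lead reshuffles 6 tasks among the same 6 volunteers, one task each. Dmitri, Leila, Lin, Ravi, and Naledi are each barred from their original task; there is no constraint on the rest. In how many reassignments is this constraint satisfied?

309

Inclusion-exclusion on the 5 forbidden self-matches:
Σ_{j=0}^{5} (-1)^j C(5,j)(6-j)!
= C(5,0)·6! - C(5,1)·5! + C(5,2)·4! - C(5,3)·3! + C(5,4)·2! - C(5,5)·1!
= 720 - 600 + 240 - 60 + 10 - 1
= 309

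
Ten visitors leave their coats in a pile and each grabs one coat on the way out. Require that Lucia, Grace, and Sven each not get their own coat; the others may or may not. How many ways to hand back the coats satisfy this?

2656080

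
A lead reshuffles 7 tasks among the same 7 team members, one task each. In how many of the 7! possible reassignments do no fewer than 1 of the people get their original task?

3186

# with exactly i fixed is C(7,i)·!(7-i); sum over i=1..7:
  i=1: C(7,1)·!6 = 7·265 = 1855
  i=2: C(7,2)·!5 = 21·44 = 924
  i=3: C(7,3)·!4 = 35·9 = 315
  i=4: C(7,4)·!3 = 35·2 = 70
  i=5: C(7,5)·!2 = 21·1 = 21
  i=6: C(7,6)·!1 = 7·0 = 0
  i=7: C(7,7)·!0 = 1·1 = 1
Total = 3186.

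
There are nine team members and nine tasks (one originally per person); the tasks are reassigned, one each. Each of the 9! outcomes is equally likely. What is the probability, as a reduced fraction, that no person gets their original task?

Favorable outcomes: !9 = 133496.
Total outcomes: 9! = 362880.
Probability = 133496/362880 = 16687/45360.

16687/45360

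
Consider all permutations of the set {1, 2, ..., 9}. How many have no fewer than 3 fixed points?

29143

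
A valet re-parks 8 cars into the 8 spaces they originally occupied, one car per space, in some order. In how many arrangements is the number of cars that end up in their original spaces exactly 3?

2464

Pick the 3 fixed positions: C(8,3) = 56 ways.
The remaining 5 must be deranged: !5 = 44.
Total: 56 × 44 = 2464.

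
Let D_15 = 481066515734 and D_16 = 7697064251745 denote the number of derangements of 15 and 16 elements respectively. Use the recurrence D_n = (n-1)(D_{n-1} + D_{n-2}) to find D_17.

D_17 = (17-1)·(D_16 + D_15) = 16·(7697064251745 + 481066515734) = 16·8178130767479 = 130850092279664.

130850092279664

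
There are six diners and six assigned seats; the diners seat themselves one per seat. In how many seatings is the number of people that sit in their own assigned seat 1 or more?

455

# with exactly i fixed is C(6,i)·!(6-i); sum over i=1..6:
  i=1: C(6,1)·!5 = 6·44 = 264
  i=2: C(6,2)·!4 = 15·9 = 135
  i=3: C(6,3)·!3 = 20·2 = 40
  i=4: C(6,4)·!2 = 15·1 = 15
  i=5: C(6,5)·!1 = 6·0 = 0
  i=6: C(6,6)·!0 = 1·1 = 1
Total = 455.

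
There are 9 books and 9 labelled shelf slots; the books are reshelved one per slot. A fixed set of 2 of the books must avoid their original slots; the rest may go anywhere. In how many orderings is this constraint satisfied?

Inclusion-exclusion on the 2 forbidden self-matches:
Σ_{j=0}^{2} (-1)^j C(2,j)(9-j)!
= C(2,0)·9! - C(2,1)·8! + C(2,2)·7!
= 362880 - 80640 + 5040
= 287280

287280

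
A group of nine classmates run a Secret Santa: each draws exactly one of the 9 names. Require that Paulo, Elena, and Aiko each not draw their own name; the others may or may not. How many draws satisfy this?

256320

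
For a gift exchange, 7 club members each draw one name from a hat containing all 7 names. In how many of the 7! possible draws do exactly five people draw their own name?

21

Pick the 5 fixed positions: C(7,5) = 21 ways.
The other 2 form a derangement: !2 = 1.
Total: 21 × 1 = 21.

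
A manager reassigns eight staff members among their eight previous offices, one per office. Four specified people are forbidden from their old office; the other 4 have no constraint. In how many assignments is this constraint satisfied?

Inclusion-exclusion on the 4 forbidden self-matches:
Σ_{j=0}^{4} (-1)^j C(4,j)(8-j)!
= C(4,0)·8! - C(4,1)·7! + C(4,2)·6! - C(4,3)·5! + C(4,4)·4!
= 40320 - 20160 + 4320 - 480 + 24
= 24024

24024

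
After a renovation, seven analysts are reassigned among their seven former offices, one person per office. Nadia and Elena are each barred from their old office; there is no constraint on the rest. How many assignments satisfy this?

3720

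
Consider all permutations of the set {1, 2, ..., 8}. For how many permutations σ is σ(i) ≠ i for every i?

!8 is the nearest integer to 8!/e.
8! = 40320, and 40320/e ≈ 14832.90, so !8 = 14833.

14833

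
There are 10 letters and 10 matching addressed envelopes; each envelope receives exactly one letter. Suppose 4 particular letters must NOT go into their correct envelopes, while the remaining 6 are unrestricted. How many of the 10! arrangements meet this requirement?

Let A_j be the event that the j-th constrained one is fixed. By inclusion-exclusion over the 4 events:
Σ_{j=0}^{4} (-1)^j C(4,j)(10-j)!
= C(4,0)·10! - C(4,1)·9! + C(4,2)·8! - C(4,3)·7! + C(4,4)·6!
= 3628800 - 1451520 + 241920 - 20160 + 720
= 2399760

2399760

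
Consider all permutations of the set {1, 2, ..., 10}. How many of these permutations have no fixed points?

Recurrence: !10 = 10·!9 + (-1)^10.
!10 = 10·133496 + 1 = 1334961

1334961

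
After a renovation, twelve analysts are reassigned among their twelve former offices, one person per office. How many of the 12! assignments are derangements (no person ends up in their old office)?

The number of derangements of 12 is !12 = Σ_{k=0}^{12} (-1)^k·12!/k!
= 12! - 12!/1! + 12!/2! - 12!/3! + 12!/4! - 12!/5! + 12!/6! - 12!/7! + 12!/8! - 12!/9! + 12!/10! - 12!/11! + 12!/12!
= 479001600 - 479001600 + 239500800 - 79833600 + 19958400 - 3991680 + 665280 - 95040 + 11880 - 1320 + 132 - 12 + 1
= 176214841

176214841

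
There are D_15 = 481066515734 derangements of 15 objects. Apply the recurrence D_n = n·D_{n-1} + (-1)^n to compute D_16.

7697064251745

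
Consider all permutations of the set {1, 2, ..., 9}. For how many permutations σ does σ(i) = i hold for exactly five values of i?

Pick the 5 fixed positions: C(9,5) = 126 ways.
The other 4 form a derangement: !4 = 9.
Total: 126 × 9 = 1134.

1134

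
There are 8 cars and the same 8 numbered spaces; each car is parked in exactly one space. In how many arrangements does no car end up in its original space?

14833

Recurrence: !8 = 8·!7 + (-1)^8.
!8 = 8·1854 + 1 = 14833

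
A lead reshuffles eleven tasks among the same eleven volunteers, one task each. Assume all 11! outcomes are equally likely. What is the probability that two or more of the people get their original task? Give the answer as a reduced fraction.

10547659/39916800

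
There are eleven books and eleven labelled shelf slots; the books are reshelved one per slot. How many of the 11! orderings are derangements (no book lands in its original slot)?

14684570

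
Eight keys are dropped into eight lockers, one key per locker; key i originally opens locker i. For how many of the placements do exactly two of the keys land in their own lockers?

Pick the 2 fixed positions: C(8,2) = 28 ways.
The remaining 6 must be deranged: !6 = 265.
Total: 28 × 265 = 7420.

7420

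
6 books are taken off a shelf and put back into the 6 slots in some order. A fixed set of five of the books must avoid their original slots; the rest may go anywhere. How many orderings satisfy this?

309

Inclusion-exclusion on the 5 forbidden self-matches:
Σ_{j=0}^{5} (-1)^j C(5,j)(6-j)!
= C(5,0)·6! - C(5,1)·5! + C(5,2)·4! - C(5,3)·3! + C(5,4)·2! - C(5,5)·1!
= 720 - 600 + 240 - 60 + 10 - 1
= 309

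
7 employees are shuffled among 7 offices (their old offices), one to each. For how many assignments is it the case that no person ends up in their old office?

1854

Recurrence: !7 = 6·(!6 + !5).
!7 = 6·(265 + 44) = 6·309 = 1854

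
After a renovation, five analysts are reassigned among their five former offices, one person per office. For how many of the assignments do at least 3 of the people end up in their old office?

# with exactly i fixed is C(5,i)·!(5-i); sum over i=3..5:
  i=3: C(5,3)·!2 = 10·1 = 10
  i=4: C(5,4)·!1 = 5·0 = 0
  i=5: C(5,5)·!0 = 1·1 = 1
Total = 11.

11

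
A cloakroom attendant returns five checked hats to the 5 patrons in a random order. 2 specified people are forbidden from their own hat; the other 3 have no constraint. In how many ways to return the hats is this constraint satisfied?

78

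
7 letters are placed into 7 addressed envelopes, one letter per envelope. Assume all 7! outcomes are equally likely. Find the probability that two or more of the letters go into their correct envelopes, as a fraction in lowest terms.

1331/5040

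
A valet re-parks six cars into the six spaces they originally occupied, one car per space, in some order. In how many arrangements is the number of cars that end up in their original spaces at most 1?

529

Sum C(6,i)·!(6-i) for i = 0..1:
  i=0: C(6,0)·!6 = 1·265 = 265
  i=1: C(6,1)·!5 = 6·44 = 264
Total = 529.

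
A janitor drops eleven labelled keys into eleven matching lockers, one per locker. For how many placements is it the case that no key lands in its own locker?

14684570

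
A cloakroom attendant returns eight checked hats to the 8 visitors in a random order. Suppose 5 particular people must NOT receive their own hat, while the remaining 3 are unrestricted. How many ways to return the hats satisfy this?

Inclusion-exclusion on the 5 forbidden self-matches:
Σ_{j=0}^{5} (-1)^j C(5,j)(8-j)!
= C(5,0)·8! - C(5,1)·7! + C(5,2)·6! - C(5,3)·5! + C(5,4)·4! - C(5,5)·3!
= 40320 - 25200 + 7200 - 1200 + 120 - 6
= 21234

21234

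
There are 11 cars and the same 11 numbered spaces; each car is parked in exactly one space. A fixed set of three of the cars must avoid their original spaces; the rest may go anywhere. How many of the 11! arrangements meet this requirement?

30078720

Inclusion-exclusion on the 3 forbidden self-matches:
Σ_{j=0}^{3} (-1)^j C(3,j)(11-j)!
= C(3,0)·11! - C(3,1)·10! + C(3,2)·9! - C(3,3)·8!
= 39916800 - 10886400 + 1088640 - 40320
= 30078720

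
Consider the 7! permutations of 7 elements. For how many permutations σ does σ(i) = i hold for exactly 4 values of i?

Pick the 4 fixed positions: C(7,4) = 35 ways.
The other 3 form a derangement: !3 = 2.
Total: 35 × 2 = 70.

70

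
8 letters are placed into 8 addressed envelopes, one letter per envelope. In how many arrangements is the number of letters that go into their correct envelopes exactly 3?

2464

Pick the 3 fixed positions: C(8,3) = 56 ways.
The other 5 form a derangement: !5 = 44.
Total: 56 × 44 = 2464.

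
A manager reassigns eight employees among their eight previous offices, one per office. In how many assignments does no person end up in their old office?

The subfactorial !8 = [8!/e] (nearest integer).
8! = 40320, and 40320/e ≈ 14832.90, so !8 = 14833.

14833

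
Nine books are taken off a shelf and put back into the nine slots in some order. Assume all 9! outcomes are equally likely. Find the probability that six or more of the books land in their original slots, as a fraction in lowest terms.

41/72576

Favorable outcomes: Σ_{i≥6} C(9,i)·!(9-i) = 84·2 + 36·1 + 9·0 + 1·1 = 205.
Total outcomes: 9! = 362880.
Probability = 205/362880 = 41/72576.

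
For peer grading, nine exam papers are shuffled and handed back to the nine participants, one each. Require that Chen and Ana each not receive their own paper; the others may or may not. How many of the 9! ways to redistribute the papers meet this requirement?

Inclusion-exclusion on the 2 forbidden self-matches:
Σ_{j=0}^{2} (-1)^j C(2,j)(9-j)!
= C(2,0)·9! - C(2,1)·8! + C(2,2)·7!
= 362880 - 80640 + 5040
= 287280

287280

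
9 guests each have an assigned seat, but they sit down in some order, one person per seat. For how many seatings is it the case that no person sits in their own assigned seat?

!9 = 9! · Σ_{k=0}^{9} (-1)^k/k!
= 9! - 9!/1! + 9!/2! - 9!/3! + 9!/4! - 9!/5! + 9!/6! - 9!/7! + 9!/8! - 9!/9!
= 362880 - 362880 + 181440 - 60480 + 15120 - 3024 + 504 - 72 + 9 - 1
= 133496

133496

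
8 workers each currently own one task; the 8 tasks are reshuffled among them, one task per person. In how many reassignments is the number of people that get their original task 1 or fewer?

29665

Sum C(8,i)·!(8-i) for i = 0..1:
  i=0: C(8,0)·!8 = 1·14833 = 14833
  i=1: C(8,1)·!7 = 8·1854 = 14832
Total = 29665.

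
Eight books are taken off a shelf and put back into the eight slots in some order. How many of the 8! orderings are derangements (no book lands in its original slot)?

14833

The number of derangements of 8 is !8 = Σ_{k=0}^{8} (-1)^k·8!/k!
= 8! - 8!/1! + 8!/2! - 8!/3! + 8!/4! - 8!/5! + 8!/6! - 8!/7! + 8!/8!
= 40320 - 40320 + 20160 - 6720 + 1680 - 336 + 56 - 8 + 1
= 14833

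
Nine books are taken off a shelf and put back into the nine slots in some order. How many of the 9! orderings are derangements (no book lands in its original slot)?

By inclusion-exclusion, !9 = Σ (-1)^k · 9!/k! for k=0..9
= 9! - 9!/1! + 9!/2! - 9!/3! + 9!/4! - 9!/5! + 9!/6! - 9!/7! + 9!/8! - 9!/9!
= 362880 - 362880 + 181440 - 60480 + 15120 - 3024 + 504 - 72 + 9 - 1
= 133496

133496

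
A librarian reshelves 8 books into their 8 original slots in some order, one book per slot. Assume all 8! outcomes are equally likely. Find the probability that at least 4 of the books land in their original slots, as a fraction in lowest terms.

257/13440

Favorable outcomes: Σ_{i≥4} C(8,i)·!(8-i) = 70·9 + 56·2 + 28·1 + 8·0 + 1·1 = 771.
Total outcomes: 8! = 40320.
Probability = 771/40320 = 257/13440.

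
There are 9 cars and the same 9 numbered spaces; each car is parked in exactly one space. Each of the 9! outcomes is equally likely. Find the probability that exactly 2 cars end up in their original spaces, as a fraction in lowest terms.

103/560

Favorable outcomes: C(9,2)·!7 = 36·1854 = 66744.
Total outcomes: 9! = 362880.
Probability = 66744/362880 = 103/560.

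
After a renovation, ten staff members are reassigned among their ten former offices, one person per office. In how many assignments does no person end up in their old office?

1334961

Recurrence: !10 = 9·(!9 + !8).
!10 = 9·(133496 + 14833) = 9·148329 = 1334961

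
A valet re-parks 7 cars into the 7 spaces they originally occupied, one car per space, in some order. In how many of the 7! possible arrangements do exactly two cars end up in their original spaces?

Pick the 2 fixed positions: C(7,2) = 21 ways.
The other 5 form a derangement: !5 = 44.
Total: 21 × 44 = 924.

924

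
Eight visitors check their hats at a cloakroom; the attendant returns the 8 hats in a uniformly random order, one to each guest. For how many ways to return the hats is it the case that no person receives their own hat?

14833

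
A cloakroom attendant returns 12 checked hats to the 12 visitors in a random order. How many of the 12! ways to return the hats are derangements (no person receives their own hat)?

176214841

Recurrence: !12 = 12·!11 + (-1)^12.
!12 = 12·14684570 + 1 = 176214841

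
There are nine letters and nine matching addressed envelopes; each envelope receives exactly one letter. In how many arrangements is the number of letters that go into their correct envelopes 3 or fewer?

355997

# with exactly i fixed is C(9,i)·!(9-i); sum over i=0..3:
  i=0: C(9,0)·!9 = 1·133496 = 133496
  i=1: C(9,1)·!8 = 9·14833 = 133497
  i=2: C(9,2)·!7 = 36·1854 = 66744
  i=3: C(9,3)·!6 = 84·265 = 22260
Total = 355997.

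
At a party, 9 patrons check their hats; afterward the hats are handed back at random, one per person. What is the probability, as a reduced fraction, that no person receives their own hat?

16687/45360

Favorable outcomes: !9 = 133496.
Total outcomes: 9! = 362880.
Probability = 133496/362880 = 16687/45360.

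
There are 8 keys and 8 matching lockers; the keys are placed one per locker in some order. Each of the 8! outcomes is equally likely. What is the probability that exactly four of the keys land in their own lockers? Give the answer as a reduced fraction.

Favorable outcomes: C(8,4)·!4 = 70·9 = 630.
Total outcomes: 8! = 40320.
Probability = 630/40320 = 1/64.

1/64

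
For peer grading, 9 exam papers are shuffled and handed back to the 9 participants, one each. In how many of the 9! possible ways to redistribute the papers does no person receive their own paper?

133496

The number of derangements of 9 is !9 = Σ_{k=0}^{9} (-1)^k·9!/k!
= 9! - 9!/1! + 9!/2! - 9!/3! + 9!/4! - 9!/5! + 9!/6! - 9!/7! + 9!/8! - 9!/9!
= 362880 - 362880 + 181440 - 60480 + 15120 - 3024 + 504 - 72 + 9 - 1
= 133496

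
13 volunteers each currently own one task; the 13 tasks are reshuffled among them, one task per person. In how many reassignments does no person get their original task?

2290792932

Recurrence: !13 = 12·(!12 + !11).
!13 = 12·(176214841 + 14684570) = 12·190899411 = 2290792932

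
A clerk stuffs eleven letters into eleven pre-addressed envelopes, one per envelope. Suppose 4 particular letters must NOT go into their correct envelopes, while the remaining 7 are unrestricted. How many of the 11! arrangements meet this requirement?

27422640

Let A_j be the event that the j-th constrained one is fixed. By inclusion-exclusion over the 4 events:
Σ_{j=0}^{4} (-1)^j C(4,j)(11-j)!
= C(4,0)·11! - C(4,1)·10! + C(4,2)·9! - C(4,3)·8! + C(4,4)·7!
= 39916800 - 14515200 + 2177280 - 161280 + 5040
= 27422640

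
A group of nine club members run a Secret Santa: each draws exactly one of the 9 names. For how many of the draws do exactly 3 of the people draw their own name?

22260

Pick the 3 fixed positions: C(9,3) = 84 ways.
The other 6 form a derangement: !6 = 265.
Total: 84 × 265 = 22260.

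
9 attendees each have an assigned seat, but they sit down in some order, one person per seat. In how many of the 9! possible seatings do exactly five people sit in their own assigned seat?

1134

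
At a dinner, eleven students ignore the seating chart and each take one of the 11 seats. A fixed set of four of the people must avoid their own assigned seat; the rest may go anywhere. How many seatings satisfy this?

27422640

Let A_j be the event that the j-th constrained one is fixed. By inclusion-exclusion over the 4 events:
Σ_{j=0}^{4} (-1)^j C(4,j)(11-j)!
= C(4,0)·11! - C(4,1)·10! + C(4,2)·9! - C(4,3)·8! + C(4,4)·7!
= 39916800 - 14515200 + 2177280 - 161280 + 5040
= 27422640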